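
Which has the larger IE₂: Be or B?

IE_2 is the cost of taking one more electron from the +1 cation: Be⁺ still has 1 valence electron; B⁺ still has 2 valence electrons.
All are still removing valence electrons, so compare the +1 ions as you would atoms: IE_2 generally rises across a period (higher Z_eff) and falls down a group (larger shell), subject to the usual subshell exceptions.
Valence configurations: Be⁺ [He]2s¹, B⁺ [He]2s².
Tabulated IE_2 (kJ/mol): Be 1757, B 2427.
Putting it together, IE_2: Be < B.

B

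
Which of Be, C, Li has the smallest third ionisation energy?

After 2 electrons have been removed, what remains? Be²⁺ is the bare [He] core; C²⁺ still has 2 valence electrons; Li²⁺ is already 1 electron into the core.
Pulling an electron out of a noble-gas core costs far more than removing a remaining valence electron, so Li and Be sit at the high end of IE_3.
Tabulated IE_3 (kJ/mol): Be 14849, C 4620, Li 11815.
Overall IE_3 order: C < Li < Be.

C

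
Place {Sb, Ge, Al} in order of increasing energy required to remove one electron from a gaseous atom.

Al is in period 3, group 13; Ge is in period 4, group 14; Sb is in period 5, group 15.
Across a period the outer electron is held more tightly (higher IE₁); down a group it sits in a higher shell, more shielded, and comes off more easily.
These sit on a diagonal, where the across-period and down-group effects partly cancel.
Ge > Al: period and group pull opposite ways; the across-period shift dominates (762 vs 578 kJ/mol).
Sb > Ge: period and group pull opposite ways; the across-period shift dominates (831 vs 762 kJ/mol).
Approximate values (kJ/mol): Al 578, Ge 762, Sb 831.
So from lowest to highest: Al < Ge < Sb.

Al < Ge < Sb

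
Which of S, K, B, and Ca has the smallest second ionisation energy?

IE_2 is the cost of taking one more electron from the +1 cation: S⁺ still has 5 valence electrons; K⁺ is the bare [Ar] core; B⁺ still has 2 valence electrons; Ca⁺ still has 1 valence electron.
Pulling an electron out of a noble-gas core costs far more than removing a remaining valence electron, so K sits at the high end of IE_2.
Valence configurations: S⁺ [Ne]3s²3p³, B⁺ [He]2s², Ca⁺ [Ar]4s¹.
Approximate IE_2 values (kJ/mol): S 2252, K 3052, B 2427, Ca 1145.
So the second ionization energies run Ca < S < B < K.

Ca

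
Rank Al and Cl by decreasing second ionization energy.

Cl > Al

The second ionization energy removes an electron from the +1 ion. For each element: Al⁺ still has 2 valence electrons; Cl⁺ still has 6 valence electrons.
All are still removing valence electrons, so compare the +1 ions as you would atoms: IE_2 generally rises across a period (higher Z_eff) and falls down a group (larger shell), subject to the usual subshell exceptions.
Valence configurations: Al⁺ [Ne]3s², Cl⁺ [Ne]3s²3p⁴.
Tabulated IE_2 (kJ/mol): Al 1817, Cl 2298.
Putting it together, IE_2: Al < Cl.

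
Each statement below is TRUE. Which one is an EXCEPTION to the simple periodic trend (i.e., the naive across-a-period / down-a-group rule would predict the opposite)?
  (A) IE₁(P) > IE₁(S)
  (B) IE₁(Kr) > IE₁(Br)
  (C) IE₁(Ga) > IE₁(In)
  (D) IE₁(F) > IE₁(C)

The general trend: first ionization energy increases across a period and decreases down a group.
(A) P (period 3, group 15) vs S (period 3, group 16): the stated order contradicts the simple trend.
(B) Kr (period 4, group 18) vs Br (period 4, group 17): the stated order agrees with the simple trend.
(C) Ga (period 4, group 13) vs In (period 5, group 13): the stated order agrees with the simple trend.
(D) F (period 2, group 17) vs C (period 2, group 14): the stated order agrees with the simple trend.
The exception is (A): S (3p⁴) ionizes more easily than half-filled P (3p³) because the paired 3p electron in S is pushed out by e⁻–e⁻ repulsion.

(A)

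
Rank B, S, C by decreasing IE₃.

IE_3 is the cost of taking one more electron from the +2 cation: B²⁺ still has 1 valence electron; S²⁺ still has 4 valence electrons; C²⁺ still has 2 valence electrons.
All are still removing valence electrons, so compare the +2 ions as you would atoms: IE_3 generally rises across a period (higher Z_eff) and falls down a group (larger shell), subject to the usual subshell exceptions.
Valence configurations: B²⁺ [He]2s¹, S²⁺ [Ne]3s²3p², C²⁺ [He]2s².
The numbers (kJ/mol): B 3660, S 3357, C 4620.
Hence IE_3: S < B < C.

C > B > S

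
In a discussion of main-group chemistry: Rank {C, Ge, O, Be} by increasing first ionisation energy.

Be is in period 2, group 2; C is in period 2, group 14; O is in period 2, group 16; Ge is in period 4, group 14.
IE₁ increases left→right with effective nuclear charge and decreases top→bottom as the valence shell moves farther out.
These span different periods and groups, so the two trends combine.
Be > Ge: the two effects oppose for this pair; the down-group effect wins (900 vs 762 kJ/mol).
C > Be: C lies to the right of Be in period 2, so the across-period effect alone puts C higher.
O > C: O lies to the right of C in period 2, so the across-period effect alone puts O higher.
For reference (kJ/mol): Be 900, C 1086, O 1314, Ge 762.
So from lowest to highest: Ge < Be < C < O.

Ge, Be, C, O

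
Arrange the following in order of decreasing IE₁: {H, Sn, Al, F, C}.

F > H > C > Sn > Al

Across a period the outer electron is held more tightly (higher IE₁); down a group it sits in a higher shell, more shielded, and comes off more easily.
These span different periods and groups, so the two trends combine.
Sn > Al: period and group pull opposite ways; the across-period shift dominates (709 vs 578 kJ/mol).
C > Sn: C sits above Sn in group 14, so the down-group effect alone puts C higher.
H > C: the two effects oppose for this pair; the down-group effect wins (1312 vs 1086 kJ/mol).
F > H: the two effects oppose for this pair; the across-period effect wins (1681 vs 1312 kJ/mol).
Tabulated first ionization energy (kJ/mol): H 1312, C 1086, F 1681, Al 578, Sn 709.
So from highest to lowest: F > H > C > Sn > Al.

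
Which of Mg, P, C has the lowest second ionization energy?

Mg

After 1 electron has been removed, what remains? Mg⁺ still has 1 valence electron; P⁺ still has 4 valence electrons; C⁺ still has 3 valence electrons.
All are still removing valence electrons, so compare the +1 ions as you would atoms: IE_2 generally rises across a period (higher Z_eff) and falls down a group (larger shell), subject to the usual subshell exceptions.
Valence configurations: Mg⁺ [Ne]3s¹, P⁺ [Ne]3s²3p², C⁺ [He]2s²2p¹.
The numbers (kJ/mol): Mg 1451, P 1907, C 2353.
Hence IE_2: Mg < P < C.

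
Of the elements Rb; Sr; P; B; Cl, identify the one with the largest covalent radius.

Rb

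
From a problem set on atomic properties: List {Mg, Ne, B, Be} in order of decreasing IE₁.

Ne > Be > B > Mg

Be is in period 2, group 2; B is in period 2, group 13; Ne is in period 2, group 18; Mg is in period 3, group 2.
Across a period the outer electron is held more tightly (higher IE₁); down a group it sits in a higher shell, more shielded, and comes off more easily.
These span different periods and groups, so the two trends combine.
B > Mg: relative to Mg, both the across-period and down-group shifts push B's first ionization energy up.
Be > B: this pair runs against the simple trend — see the exception note.
Ne > Be: Ne lies to the right of Be in period 2, so the across-period effect alone puts Ne higher.
Note the exception: Be has a higher first ionization energy than B, contrary to the simple trend — removing B's lone 2p electron is easier than breaking Be's filled 2s².
For reference (kJ/mol): Be 900, B 801, Ne 2081, Mg 738.
So from highest to lowest: Ne > Be > B > Mg.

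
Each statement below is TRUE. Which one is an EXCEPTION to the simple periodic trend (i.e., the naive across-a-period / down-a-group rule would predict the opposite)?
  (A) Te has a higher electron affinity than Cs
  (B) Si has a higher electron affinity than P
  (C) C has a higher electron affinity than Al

The general trend: electron affinity increases across a period and decreases down a group.
(A) Te (period 5, group 16) vs Cs (period 6, group 1): the stated order agrees with the simple trend.
(B) Si (period 3, group 14) vs P (period 3, group 15): the stated order contradicts the simple trend.
(C) C (period 2, group 14) vs Al (period 3, group 13): the stated order agrees with the simple trend.
The exception is (B): adding an electron to P's half-filled 3p³ is unfavourable, so Si (3p²) has the more exothermic EA.

(B)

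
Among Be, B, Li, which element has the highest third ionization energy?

IE_3 is the cost of taking one more electron from the +2 cation: Be²⁺ is the bare [He] core; B²⁺ still has 1 valence electron; Li²⁺ is already 1 electron into the core.
Pulling an electron out of a noble-gas core costs far more than removing a remaining valence electron, so Li and Be sit at the high end of IE_3.
Approximate IE_3 values (kJ/mol): Be 14849, B 3660, Li 11815.
Putting it together, IE_3: B < Li < Be.

Be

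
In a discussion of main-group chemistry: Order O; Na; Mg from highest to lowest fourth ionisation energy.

Mg, Na, O

After 3 electrons have been removed, what remains? O³⁺ still has 3 valence electrons; Na³⁺ is already 2 electrons into the core; Mg³⁺ is already 1 electron into the core.
Core electrons are held far more tightly than valence electrons, so Na and Mg top the IE_4 order.
Tabulated IE_4 (kJ/mol): O 7469, Na 9543, Mg 10543.
Putting it together, IE_4: O < Na < Mg.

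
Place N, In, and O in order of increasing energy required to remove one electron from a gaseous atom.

In < O < N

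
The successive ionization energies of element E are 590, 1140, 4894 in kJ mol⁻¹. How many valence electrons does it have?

Look for the largest jump between consecutive ionization energies: IE3/IE2 ≈ 4.3, far larger than any earlier ratio.
That jump marks the point where a core electron is being removed. So the atom has 2 valence electrons.

2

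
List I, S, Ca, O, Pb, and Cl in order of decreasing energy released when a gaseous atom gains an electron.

O is in period 2, group 16; S is in period 3, group 16; Cl is in period 3, group 17; Ca is in period 4, group 2; I is in period 5, group 17; Pb is in period 6, group 14.
Adding an electron releases more energy for atoms nearer the top right (short of the noble gases).
Neither a single period nor a single group — weigh both effects.
Pb > Ca: the two effects oppose for this pair; the across-period effect wins (35 vs 2 kJ/mol).
O > Pb: relative to Pb, both the across-period and down-group shifts push O's electron affinity up.
S > O: this pair runs against the simple trend — see the exception note.
I > S: the two effects oppose for this pair; the across-period effect wins (295 vs 200 kJ/mol).
Cl > I: Cl sits above I in group 17, so the down-group effect alone puts Cl higher.
Note the exception: S has a higher electron affinity than O, contrary to the simple trend — the compact 2p subshell of O repels the added electron more than S's larger 3p does.
For reference (kJ/mol): O 141, S 200, Cl 349, Ca 2, I 295, Pb 35.
So from highest to lowest: Cl > I > S > O > Pb > Ca.

Cl > I > S > O > Pb > Ca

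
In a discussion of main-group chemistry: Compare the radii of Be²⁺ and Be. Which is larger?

Forming Be²⁺ removes 2 electrons from Be. Fewer electrons for the same nuclear charge means less shielding and a higher Z_eff on the remaining electrons, and for main-group metals the entire outer shell is lost.
A cation is smaller than its parent atom: Be²⁺ < Be.

Be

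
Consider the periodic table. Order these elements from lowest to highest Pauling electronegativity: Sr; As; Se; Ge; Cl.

Sr, Ge, As, Se, Cl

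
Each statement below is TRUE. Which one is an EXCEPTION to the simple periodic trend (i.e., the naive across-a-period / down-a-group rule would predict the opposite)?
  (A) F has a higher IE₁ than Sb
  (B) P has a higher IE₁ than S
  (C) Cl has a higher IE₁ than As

(B)

The general trend: IE₁ increases across a period and decreases down a group.
(A) F (period 2, group 17) vs Sb (period 5, group 15): the stated order agrees with the simple trend.
(B) P (period 3, group 15) vs S (period 3, group 16): the stated order contradicts the simple trend.
(C) Cl (period 3, group 17) vs As (period 4, group 15): the stated order agrees with the simple trend.
The exception is (B): S (3p⁴) ionizes more easily than half-filled P (3p³) because the paired 3p electron in S is pushed out by e⁻–e⁻ repulsion.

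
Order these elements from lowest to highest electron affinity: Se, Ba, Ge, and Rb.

Ge is in period 4, group 14; Se is in period 4, group 16; Rb is in period 5, group 1; Ba is in period 6, group 2.
EA tends to increase across a period and decrease down a group, though the pattern is less regular than for IE or radius.
Here both period and group differ, so the two effects have to be weighed against each other.
Rb > Ba: period and group pull opposite ways; the down-group shift dominates (47 vs 14 kJ/mol).
Ge > Rb: relative to Rb, both the across-period and down-group shifts push Ge's electron affinity up.
Se > Ge: both are in period 4; the period trend gives Se the larger value.
For reference (kJ/mol): Ge 119, Se 195, Rb 47, Ba 14.
So from lowest to highest: Ba < Rb < Ge < Se.

Ba < Rb < Ge < Se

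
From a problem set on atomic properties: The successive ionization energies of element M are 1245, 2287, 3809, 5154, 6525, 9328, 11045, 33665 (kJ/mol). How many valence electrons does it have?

Look for the largest jump between consecutive ionization energies: IE8/IE7 ≈ 3.0, far larger than any earlier ratio.
That jump marks the point where a core electron is being removed. So the atom has 7 valence electrons.

7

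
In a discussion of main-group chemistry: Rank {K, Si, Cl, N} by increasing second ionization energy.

Si < Cl < N < K

The second ionization energy removes an electron from the +1 ion. For each element: K⁺ is the bare [Ar] core; Si⁺ still has 3 valence electrons; Cl⁺ still has 6 valence electrons; N⁺ still has 4 valence electrons.
Core electrons are held far more tightly than valence electrons, so K tops the IE_2 order.
Valence configurations: Si⁺ [Ne]3s²3p¹, Cl⁺ [Ne]3s²3p⁴, N⁺ [He]2s²2p².
Approximate IE_2 values (kJ/mol): K 3052, Si 1577, Cl 2298, N 2856.
Hence IE_2: Si < Cl < N < K.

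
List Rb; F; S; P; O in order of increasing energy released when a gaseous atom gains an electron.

Atoms with high Z_eff and room in the valence shell (especially the halogens) have the most exothermic electron affinities.
Here both period and group differ, so the two effects have to be weighed against each other.
P > Rb: both effects reinforce here, so P is clearly the higher of the two.
O > P: both effects reinforce here, so O is clearly the higher of the two.
S > O: this pair runs against the simple trend — see the exception note.
F > S: relative to S, both the across-period and down-group shifts push F's electron affinity up.
Note the exception: S has a higher electron affinity than O, contrary to the simple trend — the compact 2p subshell of O repels the added electron more than S's larger 3p does.
Approximate values (kJ/mol): O 141, F 328, P 72, S 200, Rb 47.
So from lowest to highest: Rb < P < O < S < F.

Rb < P < O < S < F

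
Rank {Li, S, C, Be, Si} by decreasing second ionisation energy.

Li > C > S > Be > Si

Consider each +1 ion: Li⁺ is the bare [He] core; S⁺ still has 5 valence electrons; C⁺ still has 3 valence electrons; Be⁺ still has 1 valence electron; Si⁺ still has 3 valence electrons.
Breaking into a closed-shell core is much more expensive than removing a leftover valence electron — Li has the largest IE_2 here.
Valence configurations: S⁺ [Ne]3s²3p³, C⁺ [He]2s²2p¹, Be⁺ [He]2s¹, Si⁺ [Ne]3s²3p¹.
The numbers (kJ/mol): Li 7298, S 2252, C 2353, Be 1757, Si 1577.
So the second ionization energies run Si < Be < S < C < Li.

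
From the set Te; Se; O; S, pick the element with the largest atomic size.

Te

O is in period 2, group 16; S is in period 3, group 16; Se is in period 4, group 16; Te is in period 5, group 16.
Moving right in a period, electrons are added to the same shell under a stronger nuclear pull, so atoms get smaller; moving down, a new shell is opened and atoms get larger.
All are in group 16, so atomic radius increases down the group.
The largest atomic size among these belongs to Te.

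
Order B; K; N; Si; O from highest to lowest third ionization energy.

After 2 electrons have been removed, what remains? B²⁺ still has 1 valence electron; K²⁺ is already 1 electron into the core; N²⁺ still has 3 valence electrons; Si²⁺ still has 2 valence electrons; O²⁺ still has 4 valence electrons.
Usually core removal costs more than valence removal, but here the competition is close: a tightly held n=2 valence electron can cost more to remove than an n=3 core electron, so the actual values have to decide it.
Valence configurations: B²⁺ [He]2s¹, N²⁺ [He]2s²2p¹, Si²⁺ [Ne]3s², O²⁺ [He]2s²2p².
Tabulated IE_3 (kJ/mol): B 3660, K 4420, N 4578, Si 3232, O 5300.
Overall IE_3 order: Si < B < K < N < O.

O, N, K, B, Si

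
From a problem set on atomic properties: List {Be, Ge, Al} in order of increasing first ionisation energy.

Be is in period 2, group 2; Al is in period 3, group 13; Ge is in period 4, group 14.
First ionization energy rises across a period (greater Z_eff holds electrons more tightly) and falls down a group (valence electrons are farther from the nucleus).
These sit on a diagonal, where the across-period and down-group effects partly cancel.
Ge > Al: the two effects oppose for this pair; the across-period effect wins (762 vs 578 kJ/mol).
Be > Ge: the two effects oppose for this pair; the down-group effect wins (900 vs 762 kJ/mol).
For reference (kJ/mol): Be 900, Al 578, Ge 762.
So from lowest to highest: Al < Ge < Be.

Al < Ge < Be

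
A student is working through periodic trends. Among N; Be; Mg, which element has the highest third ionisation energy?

IE_3 is the cost of taking one more electron from the +2 cation: N²⁺ still has 3 valence electrons; Be²⁺ is the bare [He] core; Mg²⁺ is the bare [Ne] core.
Pulling an electron out of a noble-gas core costs far more than removing a remaining valence electron, so Mg and Be sit at the high end of IE_3.
Tabulated IE_3 (kJ/mol): N 4578, Be 14849, Mg 7733.
Overall IE_3 order: N < Mg < Be.

Be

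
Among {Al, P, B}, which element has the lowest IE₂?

Al

After 1 electron has been removed, what remains? Al⁺ still has 2 valence electrons; P⁺ still has 4 valence electrons; B⁺ still has 2 valence electrons.
All are still removing valence electrons, so compare the +1 ions as you would atoms: IE_2 generally rises across a period (higher Z_eff) and falls down a group (larger shell), subject to the usual subshell exceptions.
Valence configurations: Al⁺ [Ne]3s², P⁺ [Ne]3s²3p², B⁺ [He]2s².
Tabulated IE_2 (kJ/mol): Al 1817, P 1907, B 2427.
Hence IE_2: Al < P < B.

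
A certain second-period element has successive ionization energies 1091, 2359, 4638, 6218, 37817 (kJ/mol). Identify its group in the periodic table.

Group 14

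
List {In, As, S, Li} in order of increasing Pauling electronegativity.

Li, In, As, S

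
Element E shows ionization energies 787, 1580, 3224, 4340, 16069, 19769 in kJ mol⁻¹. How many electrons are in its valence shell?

Look for the largest jump between consecutive ionization energies: IE5/IE4 ≈ 3.7, far larger than any earlier ratio.
That jump marks the point where a core electron is being removed. So the atom has 4 valence electrons.

4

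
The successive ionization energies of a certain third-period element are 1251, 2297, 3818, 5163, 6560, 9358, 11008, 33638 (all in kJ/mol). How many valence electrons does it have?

7

Look for the largest jump between consecutive ionization energies: IE8/IE7 ≈ 3.1, far larger than any earlier ratio.
That jump marks the point where a core electron is being removed. So the atom has 7 valence electrons.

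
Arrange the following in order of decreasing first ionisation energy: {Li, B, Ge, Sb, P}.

IE₁ increases left→right with effective nuclear charge and decreases top→bottom as the valence shell moves farther out.
Here both period and group differ, so the two effects have to be weighed against each other.
Ge > Li: the two effects oppose for this pair; the across-period effect wins (762 vs 520 kJ/mol).
B > Ge: period and group pull opposite ways; the down-group shift dominates (801 vs 762 kJ/mol).
Sb > B: the two effects oppose for this pair; the across-period effect wins (831 vs 801 kJ/mol).
P > Sb: P sits above Sb in group 15, so the down-group effect alone puts P higher.
Tabulated first ionization energy (kJ/mol): Li 520, B 801, P 1012, Ge 762, Sb 831.
So from highest to lowest: P > Sb > B > Ge > Li.

P > Sb > B > Ge > Li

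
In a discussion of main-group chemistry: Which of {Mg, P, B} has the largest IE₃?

Mg

IE_3 is the cost of taking one more electron from the +2 cation: Mg²⁺ is the bare [Ne] core; P²⁺ still has 3 valence electrons; B²⁺ still has 1 valence electron.
Core electrons are held far more tightly than valence electrons, so Mg tops the IE_3 order.
Valence configurations: P²⁺ [Ne]3s²3p¹, B²⁺ [He]2s¹.
Approximate IE_3 values (kJ/mol): Mg 7733, P 2914, B 3660.
So the third ionization energies run P < B < Mg.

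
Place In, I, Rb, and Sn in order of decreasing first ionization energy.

Removing the outermost electron gets harder across a period and easier down a group.
All lie in period 5, so first ionization energy increases left to right.
So from highest to lowest: I > Sn > In > Rb.

I > Sn > In > Rb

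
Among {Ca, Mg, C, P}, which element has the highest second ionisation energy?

C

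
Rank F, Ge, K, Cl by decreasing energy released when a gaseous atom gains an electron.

F is in period 2, group 17; Cl is in period 3, group 17; K is in period 4, group 1; Ge is in period 4, group 14.
Electron affinity generally becomes more exothermic across a period toward the halogens and less exothermic down a group.
These span different periods and groups, so the two trends combine.
Ge > K: Ge lies to the right of K in period 4, so the across-period effect alone puts Ge higher.
F > Ge: relative to Ge, both the across-period and down-group shifts push F's electron affinity up.
Cl > F: this pair runs against the simple trend — see the exception note.
Note the exception: Cl has a higher electron affinity than F, contrary to the simple trend — F's small 2p subshell makes the incoming electron feel strong e⁻–e⁻ repulsion, so Cl actually releases more energy on gaining an electron.
Approximate values (kJ/mol): F 328, Cl 349, K 48, Ge 119.
So from highest to lowest: Cl > F > Ge > K.

Cl > F > Ge > K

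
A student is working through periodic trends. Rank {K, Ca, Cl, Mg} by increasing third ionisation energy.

Cl < K < Ca < Mg

Consider each +2 ion: K²⁺ is already 1 electron into the core; Ca²⁺ is the bare [Ar] core; Cl²⁺ still has 5 valence electrons; Mg²⁺ is the bare [Ne] core.
Pulling an electron out of a noble-gas core costs far more than removing a remaining valence electron, so K, Ca and Mg sit at the high end of IE_3.
Tabulated IE_3 (kJ/mol): K 4420, Ca 4912, Cl 3822, Mg 7733.
Putting it together, IE_3: Cl < K < Ca < Mg.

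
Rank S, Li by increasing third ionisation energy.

S, Li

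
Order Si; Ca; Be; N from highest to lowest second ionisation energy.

N > Be > Si > Ca

Consider each +1 ion: Si⁺ still has 3 valence electrons; Ca⁺ still has 1 valence electron; Be⁺ still has 1 valence electron; N⁺ still has 4 valence electrons.
All are still removing valence electrons, so compare the +1 ions as you would atoms: IE_2 generally rises across a period (higher Z_eff) and falls down a group (larger shell), subject to the usual subshell exceptions.
Valence configurations: Si⁺ [Ne]3s²3p¹, Ca⁺ [Ar]4s¹, Be⁺ [He]2s¹, N⁺ [He]2s²2p².
Approximate IE_2 values (kJ/mol): Si 1577, Ca 1145, Be 1757, N 2856.
Putting it together, IE_2: Ca < Si < Be < N.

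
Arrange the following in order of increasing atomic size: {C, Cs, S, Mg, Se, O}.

C is in period 2, group 14; O is in period 2, group 16; Mg is in period 3, group 2; S is in period 3, group 16; Se is in period 4, group 16; Cs is in period 6, group 1.
Moving right in a period, electrons are added to the same shell under a stronger nuclear pull, so atoms get smaller; moving down, a new shell is opened and atoms get larger.
Neither a single period nor a single group — weigh both effects.
C > O: C lies to the left of O in period 2, so the across-period effect alone puts C larger.
S > C: the two effects oppose for this pair; the down-group effect wins (103 vs 75 pm).
Se > S: Se sits below S in group 16, so the down-group effect alone puts Se larger.
Mg > Se: the two effects oppose for this pair; the across-period effect wins (139 vs 116 pm).
Cs > Mg: relative to Mg, both the across-period and down-group shifts push Cs's atomic radius up.
For reference (pm): C 75, O 63, Mg 139, S 103, Se 116, Cs 232.
So from smallest to largest: O < C < S < Se < Mg < Cs.

O < C < S < Se < Mg < Cs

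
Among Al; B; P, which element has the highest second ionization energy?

B

Consider each +1 ion: Al⁺ still has 2 valence electrons; B⁺ still has 2 valence electrons; P⁺ still has 4 valence electrons.
All are still removing valence electrons, so compare the +1 ions as you would atoms: IE_2 generally rises across a period (higher Z_eff) and falls down a group (larger shell), subject to the usual subshell exceptions.
Valence configurations: Al⁺ [Ne]3s², B⁺ [He]2s², P⁺ [Ne]3s²3p².
The numbers (kJ/mol): Al 1817, B 2427, P 1907.
Overall IE_2 order: Al < P < B.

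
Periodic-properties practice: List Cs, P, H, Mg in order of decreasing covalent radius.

Cs > Mg > P > H

Moving right in a period, electrons are added to the same shell under a stronger nuclear pull, so atoms get smaller; moving down, a new shell is opened and atoms get larger.
Neither a single period nor a single group — weigh both effects.
P > H: period and group pull opposite ways; the down-group shift dominates (111 vs 32 pm).
Mg > P: Mg lies to the left of P in period 3, so the across-period effect alone puts Mg larger.
Cs > Mg: relative to Mg, both the across-period and down-group shifts push Cs's atomic radius up.
Approximate values (pm): H 32, Mg 139, P 111, Cs 232.
So from largest to smallest: Cs > Mg > P > H.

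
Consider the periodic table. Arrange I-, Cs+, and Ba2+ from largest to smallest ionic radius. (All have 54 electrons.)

I- > Cs+ > Ba2+

All of these have 54 electrons, so size is governed by nuclear charge alone: the more protons, the stronger the pull on the same electron cloud, and the smaller the ion.
Nuclear charges: Ba2+ (Z=56), Cs+ (Z=55), I- (Z=53).
Largest to smallest: I- > Cs+ > Ba2+.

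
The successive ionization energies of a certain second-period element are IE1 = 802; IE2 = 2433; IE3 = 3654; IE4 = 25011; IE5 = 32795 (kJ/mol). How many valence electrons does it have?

Look for the largest jump between consecutive ionization energies: IE4/IE3 ≈ 6.8, far larger than any earlier ratio.
That jump marks the point where a core electron is being removed. So the atom has 3 valence electrons.

3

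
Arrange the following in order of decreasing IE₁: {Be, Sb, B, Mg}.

Be > Sb > B > Mg

Removing the outermost electron gets harder across a period and easier down a group.
Here both period and group differ, so the two effects have to be weighed against each other.
B > Mg: both effects reinforce here, so B is clearly the higher of the two.
Sb > B: the two effects oppose for this pair; the across-period effect wins (831 vs 801 kJ/mol).
Be > Sb: period and group pull opposite ways; the down-group shift dominates (900 vs 831 kJ/mol).
Note the exception: Be has a higher first ionization energy than B, contrary to the simple trend — removing B's lone 2p electron is easier than breaking Be's filled 2s².
Tabulated first ionization energy (kJ/mol): Be 900, B 801, Mg 738, Sb 831.
So from highest to lowest: Be > Sb > B > Mg.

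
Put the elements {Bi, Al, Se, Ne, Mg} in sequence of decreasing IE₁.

IE₁ increases left→right with effective nuclear charge and decreases top→bottom as the valence shell moves farther out.
Neither a single period nor a single group — weigh both effects.
Bi > Al: period and group pull opposite ways; the across-period shift dominates (703 vs 578 kJ/mol).
Mg > Bi: the two effects oppose for this pair; the down-group effect wins (738 vs 703 kJ/mol).
Se > Mg: the two effects oppose for this pair; the across-period effect wins (941 vs 738 kJ/mol).
Ne > Se: relative to Se, both the across-period and down-group shifts push Ne's first ionization energy up.
Note the exception: Mg has a higher first ionization energy than Al, contrary to the simple trend — Al's single 3p electron is easier to remove than one from Mg's filled 3s².
For reference (kJ/mol): Ne 2081, Mg 738, Al 578, Se 941, Bi 703.
So from highest to lowest: Ne > Se > Mg > Bi > Al.

Ne, Se, Mg, Bi, Al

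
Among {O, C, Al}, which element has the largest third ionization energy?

O

IE_3 is the cost of taking one more electron from the +2 cation: O²⁺ still has 4 valence electrons; C²⁺ still has 2 valence electrons; Al²⁺ still has 1 valence electron.
All are still removing valence electrons, so compare the +2 ions as you would atoms: IE_3 generally rises across a period (higher Z_eff) and falls down a group (larger shell), subject to the usual subshell exceptions.
Valence configurations: O²⁺ [He]2s²2p², C²⁺ [He]2s², Al²⁺ [Ne]3s¹.
Tabulated IE_3 (kJ/mol): O 5300, C 4620, Al 2745.
Putting it together, IE_3: Al < C < O.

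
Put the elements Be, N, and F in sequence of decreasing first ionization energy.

Be is in period 2, group 2; N is in period 2, group 15; F is in period 2, group 17.
First ionization energy rises across a period (greater Z_eff holds electrons more tightly) and falls down a group (valence electrons are farther from the nucleus).
All lie in period 2, so first ionization energy increases left to right.
So from highest to lowest: F > N > Be.

F > N > Be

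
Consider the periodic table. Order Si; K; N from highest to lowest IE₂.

The second ionization energy removes an electron from the +1 ion. For each element: Si⁺ still has 3 valence electrons; K⁺ is the bare [Ar] core; N⁺ still has 4 valence electrons.
Breaking into a closed-shell core is much more expensive than removing a leftover valence electron — K has the largest IE_2 here.
Valence configurations: Si⁺ [Ne]3s²3p¹, N⁺ [He]2s²2p².
Approximate IE_2 values (kJ/mol): Si 1577, K 3052, N 2856.
Overall IE_2 order: Si < N < K.

K, N, Si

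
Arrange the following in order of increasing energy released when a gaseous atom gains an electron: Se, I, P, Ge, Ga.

Atoms with high Z_eff and room in the valence shell (especially the halogens) have the most exothermic electron affinities.
Here both period and group differ, so the two effects have to be weighed against each other.
P > Ga: both effects reinforce here, so P is clearly the higher of the two.
Ge > P: this pair runs against the simple trend — see the exception note.
Se > Ge: both are in period 4; the period trend gives Se the larger value.
I > Se: the two effects oppose for this pair; the across-period effect wins (295 vs 195 kJ/mol).
Note the exception: Ge has a higher electron affinity than P, contrary to the simple trend — adding an electron to P's half-filled np³ subshell costs electron-pairing energy.
For reference (kJ/mol): P 72, Ga 29, Ge 119, Se 195, I 295.
So from lowest to highest: Ga < P < Ge < Se < I.

Ga < P < Ge < Se < I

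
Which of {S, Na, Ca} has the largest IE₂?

Na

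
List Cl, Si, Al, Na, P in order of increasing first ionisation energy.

IE₁ increases left→right with effective nuclear charge and decreases top→bottom as the valence shell moves farther out.
All lie in period 3, so first ionization energy increases left to right.
So from lowest to highest: Na < Al < Si < P < Cl.

Na < Al < Si < P < Cl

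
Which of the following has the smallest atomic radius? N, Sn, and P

N is in period 2, group 15; P is in period 3, group 15; Sn is in period 5, group 14.
Moving right in a period, electrons are added to the same shell under a stronger nuclear pull, so atoms get smaller; moving down, a new shell is opened and atoms get larger.
Here both period and group differ, so the two effects have to be weighed against each other.
P > N: they share group 15; the group trend gives P the larger value.
Sn > P: both effects reinforce here, so Sn is clearly the larger of the two.
For reference (pm): N 71, P 111, Sn 140.
The smallest atomic radius among these belongs to N.

N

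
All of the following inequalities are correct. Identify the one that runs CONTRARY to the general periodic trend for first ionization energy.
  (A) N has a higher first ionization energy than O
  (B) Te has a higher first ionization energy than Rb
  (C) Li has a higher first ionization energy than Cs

(A)

The general trend: first ionization energy increases across a period and decreases down a group.
(A) N (period 2, group 15) vs O (period 2, group 16): the stated order contradicts the simple trend.
(B) Te (period 5, group 16) vs Rb (period 5, group 1): the stated order agrees with the simple trend.
(C) Li (period 2, group 1) vs Cs (period 6, group 1): the stated order agrees with the simple trend.
The exception is (A): pairing an electron in O's 2p⁴ costs repulsion energy, so O ionizes more easily than half-filled N (2p³).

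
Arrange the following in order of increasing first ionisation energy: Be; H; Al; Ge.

Al < Ge < Be < H

H is in period 1, group 1; Be is in period 2, group 2; Al is in period 3, group 13; Ge is in period 4, group 14.
IE₁ increases left→right with effective nuclear charge and decreases top→bottom as the valence shell moves farther out.
A diagonal step moves right (one effect) and down (the opposite effect) at once.
Ge > Al: the two effects oppose for this pair; the across-period effect wins (762 vs 578 kJ/mol).
Be > Ge: the two effects oppose for this pair; the down-group effect wins (900 vs 762 kJ/mol).
H > Be: the two effects oppose for this pair; the down-group effect wins (1312 vs 900 kJ/mol).
For reference (kJ/mol): H 1312, Be 900, Al 578, Ge 762.
So from lowest to highest: Al < Ge < Be < H.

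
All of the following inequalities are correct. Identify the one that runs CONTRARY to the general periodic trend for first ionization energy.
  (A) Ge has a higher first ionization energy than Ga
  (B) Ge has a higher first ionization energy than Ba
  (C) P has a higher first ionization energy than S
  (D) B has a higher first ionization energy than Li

The general trend: first ionization energy increases across a period and decreases down a group.
(A) Ge (period 4, group 14) vs Ga (period 4, group 13): the stated order agrees with the simple trend.
(B) Ge (period 4, group 14) vs Ba (period 6, group 2): the stated order agrees with the simple trend.
(C) P (period 3, group 15) vs S (period 3, group 16): the stated order contradicts the simple trend.
(D) B (period 2, group 13) vs Li (period 2, group 1): the stated order agrees with the simple trend.
The exception is (C): S (3p⁴) ionizes more easily than half-filled P (3p³) because the paired 3p electron in S is pushed out by e⁻–e⁻ repulsion.

(C)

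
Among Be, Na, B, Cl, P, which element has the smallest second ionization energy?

Consider each +1 ion: Be⁺ still has 1 valence electron; Na⁺ is the bare [Ne] core; B⁺ still has 2 valence electrons; Cl⁺ still has 6 valence electrons; P⁺ still has 4 valence electrons.
Pulling an electron out of a noble-gas core costs far more than removing a remaining valence electron, so Na sits at the high end of IE_2.
Valence configurations: Be⁺ [He]2s¹, B⁺ [He]2s², Cl⁺ [Ne]3s²3p⁴, P⁺ [Ne]3s²3p².
Tabulated IE_2 (kJ/mol): Be 1757, Na 4562, B 2427, Cl 2298, P 1907.
Putting it together, IE_2: Be < P < Cl < B < Na.

Be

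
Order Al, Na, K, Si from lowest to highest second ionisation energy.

Si, Al, K, Na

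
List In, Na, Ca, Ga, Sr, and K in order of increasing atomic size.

Ga < In < Na < Ca < Sr < K

Na is in period 3, group 1; K is in period 4, group 1; Ca is in period 4, group 2; Ga is in period 4, group 13; Sr is in period 5, group 2; In is in period 5, group 13.
Atomic radius shrinks across a period as nuclear charge pulls the same shell inward, and grows down a group as new shells are added.
Neither a single period nor a single group — weigh both effects.
In > Ga: In sits below Ga in group 13, so the down-group effect alone puts In larger.
Na > In: the two effects oppose for this pair; the across-period effect wins (155 vs 142 pm).
Ca > Na: period and group pull opposite ways; the down-group shift dominates (171 vs 155 pm).
Sr > Ca: they share group 2; the group trend gives Sr the larger value.
K > Sr: the two effects oppose for this pair; the across-period effect wins (196 vs 185 pm).
For reference (pm): Na 155, K 196, Ca 171, Ga 124, Sr 185, In 142.
So from smallest to largest: Ga < In < Na < Ca < Sr < K.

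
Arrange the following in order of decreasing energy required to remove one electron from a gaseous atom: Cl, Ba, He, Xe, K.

He > Cl > Xe > Ba > K

He is in period 1, group 18; Cl is in period 3, group 17; K is in period 4, group 1; Xe is in period 5, group 18; Ba is in period 6, group 2.
Across a period the outer electron is held more tightly (higher IE₁); down a group it sits in a higher shell, more shielded, and comes off more easily.
Neither a single period nor a single group — weigh both effects.
Ba > K: the two effects oppose for this pair; the across-period effect wins (503 vs 419 kJ/mol).
Xe > Ba: both effects reinforce here, so Xe is clearly the higher of the two.
Cl > Xe: period and group pull opposite ways; the down-group shift dominates (1251 vs 1170 kJ/mol).
He > Cl: both effects reinforce here, so He is clearly the higher of the two.
For reference (kJ/mol): He 2372, Cl 1251, K 419, Xe 1170, Ba 503.
So from highest to lowest: He > Cl > Xe > Ba > K.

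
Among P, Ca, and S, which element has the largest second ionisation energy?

S

Consider each +1 ion: P⁺ still has 4 valence electrons; Ca⁺ still has 1 valence electron; S⁺ still has 5 valence electrons.
All are still removing valence electrons, so compare the +1 ions as you would atoms: IE_2 generally rises across a period (higher Z_eff) and falls down a group (larger shell), subject to the usual subshell exceptions.
Valence configurations: P⁺ [Ne]3s²3p², Ca⁺ [Ar]4s¹, S⁺ [Ne]3s²3p³.
The numbers (kJ/mol): P 1907, Ca 1145, S 2252.
Hence IE_2: Ca < P < S.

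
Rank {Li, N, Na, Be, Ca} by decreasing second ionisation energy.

Li, Na, N, Be, Ca

IE_2 is the cost of taking one more electron from the +1 cation: Li⁺ is the bare [He] core; N⁺ still has 4 valence electrons; Na⁺ is the bare [Ne] core; Be⁺ still has 1 valence electron; Ca⁺ still has 1 valence electron.
Breaking into a closed-shell core is much more expensive than removing a leftover valence electron — Na and Li have the largest IE_2 here.
Valence configurations: N⁺ [He]2s²2p², Be⁺ [He]2s¹, Ca⁺ [Ar]4s¹.
Tabulated IE_2 (kJ/mol): Li 7298, N 2856, Na 4562, Be 1757, Ca 1145.
So the second ionization energies run Ca < Be < N < Na < Li.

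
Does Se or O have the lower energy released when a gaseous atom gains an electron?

O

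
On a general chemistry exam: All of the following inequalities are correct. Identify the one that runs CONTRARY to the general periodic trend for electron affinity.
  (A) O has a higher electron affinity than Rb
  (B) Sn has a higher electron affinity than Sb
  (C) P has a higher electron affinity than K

The general trend: electron affinity increases across a period and decreases down a group.
(A) O (period 2, group 16) vs Rb (period 5, group 1): the stated order agrees with the simple trend.
(B) Sn (period 5, group 14) vs Sb (period 5, group 15): the stated order contradicts the simple trend.
(C) P (period 3, group 15) vs K (period 4, group 1): the stated order agrees with the simple trend.
The exception is (B): adding an electron to Sb's half-filled 5p³ is unfavourable, so Sn has the more exothermic EA.

(B)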